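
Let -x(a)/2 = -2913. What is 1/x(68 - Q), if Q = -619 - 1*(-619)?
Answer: 1/5826 ≈ 0.00017164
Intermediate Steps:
Q = 0 (Q = -619 + 619 = 0)
x(a) = 5826 (x(a) = -2*(-2913) = 5826)
1/x(68 - Q) = 1/5826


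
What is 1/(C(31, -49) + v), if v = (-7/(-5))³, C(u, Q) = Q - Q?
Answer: 125/343 ≈ 0.36443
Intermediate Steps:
C(u, Q) = 0
v = 343/125 (v = (-7*(-⅕))³ = (7/5)³ = 343/125 ≈ 2.7440)
1/(C(31, -49) + v) = 1/(0 + 343/125) = 1/(343/125) = 125/343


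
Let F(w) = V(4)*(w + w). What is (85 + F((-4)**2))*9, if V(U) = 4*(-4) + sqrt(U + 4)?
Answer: -3843 + 576*sqrt(2) ≈ -3028.4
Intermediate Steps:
V(U) = -16 + sqrt(4 + U)
F(w) = 2*w*(-16 + 2*sqrt(2)) (F(w) = (-16 + sqrt(4 + 4))*(w + w) = (-16 + sqrt(8))*(2*w) = (-16 + 2*sqrt(2))*(2*w) = 2*w*(-16 + 2*sqrt(2)))
(85 + F((-4)**2))*9 = (85 + 4*(-4)**2*(-8 + sqrt(2)))*9 = (85 + 4*16*(-8 + sqrt(2)))*9 = (85 + (-512 + 64*sqrt(2)))*9 = (-427 + 64*sqrt(2))*9 = -3843 + 576*sqrt(2)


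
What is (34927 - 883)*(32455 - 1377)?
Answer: 1058019432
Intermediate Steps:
(34927 - 883)*(32455 - 1377) = 34044*31078 = 1058019432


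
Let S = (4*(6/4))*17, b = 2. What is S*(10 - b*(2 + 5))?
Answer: -408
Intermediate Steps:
S = 102 (S = (4*(6*(1/4)))*17 = (4*(3/2))*17 = 6*17 = 102)
S*(10 - b*(2 + 5)) = 102*(10 - 2*(2 + 5)) = 102*(10 - 2*7) = 102*(10 - 1*14) = 102*(10 - 14) = 102*(-4) = -408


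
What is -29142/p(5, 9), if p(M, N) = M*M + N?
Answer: -14571/17 ≈ -857.12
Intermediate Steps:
p(M, N) = N + M² (p(M, N) = M² + N = N + M²)
-29142/p(5, 9) = -29142/(9 + 5²) = -29142/(9 + 25) = -29142/34 = -29142*1/34 = -14571/17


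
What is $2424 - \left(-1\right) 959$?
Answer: $3383$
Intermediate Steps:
$2424 - \left(-1\right) 959 = 2424 - -959 = 2424 + 959 = 3383$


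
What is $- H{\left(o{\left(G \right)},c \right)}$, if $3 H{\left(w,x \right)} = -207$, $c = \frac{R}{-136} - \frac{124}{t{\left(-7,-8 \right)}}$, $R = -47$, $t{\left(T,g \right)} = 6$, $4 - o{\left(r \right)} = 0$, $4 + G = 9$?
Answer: $69$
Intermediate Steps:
$G = 5$ ($G = -4 + 9 = 5$)
$o{\left(r \right)} = 4$ ($o{\left(r \right)} = 4 - 0 = 4 + 0 = 4$)
$c = - \frac{8291}{408}$ ($c = - \frac{47}{-136} - \frac{124}{6} = \left(-47\right) \left(- \frac{1}{136}\right) - \frac{62}{3} = \frac{47}{136} - \frac{62}{3} = - \frac{8291}{408} \approx -20.321$)
$H{\left(w,x \right)} = -69$ ($H{\left(w,x \right)} = \frac{1}{3} \left(-207\right) = -69$)
$- H{\left(o{\left(G \right)},c \right)} = \left(-1\right) \left(-69\right) = 69$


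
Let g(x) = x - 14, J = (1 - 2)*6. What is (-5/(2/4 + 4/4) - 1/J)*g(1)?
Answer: 247/6 ≈ 41.167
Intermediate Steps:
J = -6 (J = -1*6 = -6)
g(x) = -14 + x
(-5/(2/4 + 4/4) - 1/J)*g(1) = (-5/(2/4 + 4/4) - 1/(-6))*(-14 + 1) = (-5/(2*(1/4) + 4*(1/4)) - 1*(-1/6))*(-13) = (-5/(1/2 + 1) + 1/6)*(-13) = (-5/3/2 + 1/6)*(-13) = (-5*2/3 + 1/6)*(-13) = (-10/3 + 1/6)*(-13) = -19/6*(-13) = 247/6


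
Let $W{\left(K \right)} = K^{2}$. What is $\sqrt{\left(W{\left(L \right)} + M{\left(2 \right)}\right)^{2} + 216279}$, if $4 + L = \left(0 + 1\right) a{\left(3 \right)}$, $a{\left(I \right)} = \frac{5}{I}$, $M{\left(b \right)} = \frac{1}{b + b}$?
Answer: $\frac{\sqrt{280339609}}{36} \approx 465.09$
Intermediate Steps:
$M{\left(b \right)} = \frac{1}{2 b}$
$L = - \frac{7}{3}$ ($L = -4 + \left(0 + 1\right) \frac{5}{3} = -4 + 1 \cdot 5 \cdot \frac{1}{3} = -4 + 1 \cdot \frac{5}{3} = -4 + \frac{5}{3} = - \frac{7}{3} \approx -2.3333$)
$\sqrt{\left(W{\left(L \right)} + M{\left(2 \right)}\right)^{2} + 216279} = \sqrt{\left(\left(- \frac{7}{3}\right)^{2} + \frac{1}{2 \cdot 2}\right)^{2} + 216279} = \sqrt{\left(\frac{49}{9} + \frac{1}{2} \cdot \frac{1}{2}\right)^{2} + 216279} = \sqrt{\left(\frac{49}{9} + \frac{1}{4}\right)^{2} + 216279} = \sqrt{\left(\frac{205}{36}\right)^{2} + 216279} = \sqrt{\frac{42025}{1296} + 216279} = \sqrt{\frac{280339609}{1296}} = \frac{\sqrt{280339609}}{36}$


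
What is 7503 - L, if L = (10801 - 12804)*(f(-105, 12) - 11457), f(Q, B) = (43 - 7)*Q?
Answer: -30512208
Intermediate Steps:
f(Q, B) = 36*Q
L = 30519711 (L = (10801 - 12804)*(36*(-105) - 11457) = -2003*(-3780 - 11457) = -2003*(-15237) = 30519711)
7503 - L = 7503 - 1*30519711 = 7503 - 30519711 = -30512208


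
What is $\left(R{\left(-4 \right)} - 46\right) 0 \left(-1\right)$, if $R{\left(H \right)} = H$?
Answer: $0$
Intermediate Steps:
$\left(R{\left(-4 \right)} - 46\right) 0 \left(-1\right) = \left(-4 - 46\right) 0 \left(-1\right) = \left(-50\right) 0 = 0$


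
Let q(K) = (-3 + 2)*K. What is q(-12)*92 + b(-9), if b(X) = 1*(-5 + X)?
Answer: 1090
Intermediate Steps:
q(K) = -K
b(X) = -5 + X
q(-12)*92 + b(-9) = -1*(-12)*92 + (-5 - 9) = 12*92 - 14 = 1104 - 14 = 1090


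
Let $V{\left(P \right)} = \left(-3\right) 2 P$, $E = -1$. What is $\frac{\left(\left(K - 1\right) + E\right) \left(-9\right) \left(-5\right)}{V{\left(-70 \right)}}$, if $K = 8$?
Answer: $\frac{9}{14} \approx 0.64286$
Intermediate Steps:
$V{\left(P \right)} = - 6 P$
$\frac{\left(\left(K - 1\right) + E\right) \left(-9\right) \left(-5\right)}{V{\left(-70 \right)}} = \frac{\left(\left(8 - 1\right) - 1\right) \left(-9\right) \left(-5\right)}{\left(-6\right) \left(-70\right)} = \frac{\left(7 - 1\right) \left(-9\right) \left(-5\right)}{420} = 6 \left(-9\right) \left(-5\right) \frac{1}{420} = \left(-54\right) \left(-5\right) \frac{1}{420} = 270 \cdot \frac{1}{420} = \frac{9}{14}$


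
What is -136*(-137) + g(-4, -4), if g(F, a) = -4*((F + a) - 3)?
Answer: 18676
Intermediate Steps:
g(F, a) = 12 - 4*F - 4*a (g(F, a) = -4*(-3 + F + a) = 12 - 4*F - 4*a)
-136*(-137) + g(-4, -4) = -136*(-137) + (12 - 4*(-4) - 4*(-4)) = 18632 + (12 + 16 + 16) = 18632 + 44 = 18676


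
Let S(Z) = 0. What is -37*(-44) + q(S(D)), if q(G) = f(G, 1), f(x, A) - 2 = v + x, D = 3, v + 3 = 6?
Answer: 1633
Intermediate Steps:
v = 3 (v = -3 + 6 = 3)
f(x, A) = 5 + x (f(x, A) = 2 + (3 + x) = 5 + x)
q(G) = 5 + G
-37*(-44) + q(S(D)) = -37*(-44) + (5 + 0) = 1628 + 5 = 1633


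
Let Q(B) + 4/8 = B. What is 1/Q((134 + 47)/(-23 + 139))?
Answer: 116/123 ≈ 0.94309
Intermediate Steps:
Q(B) = -½ + B
1/Q((134 + 47)/(-23 + 139)) = 1/(-½ + (134 + 47)/(-23 + 139)) = 1/(-½ + 181/116) = 1/(123/116) = 116/123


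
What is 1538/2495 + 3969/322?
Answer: 1485413/114770 ≈ 12.943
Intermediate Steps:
1538/2495 + 3969/322 = 1538*(1/2495) + 3969*(1/322) = 1538/2495 + 567/46 = 1485413/114770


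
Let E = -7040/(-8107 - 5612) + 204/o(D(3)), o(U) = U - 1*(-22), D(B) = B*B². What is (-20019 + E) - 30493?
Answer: -33952588636/672231 ≈ -50507.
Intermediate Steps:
D(B) = B³
o(U) = 22 + U (o(U) = U + 22 = 22 + U)
E = 3143636/672231 (E = -7040/(-8107 - 5612) + 204/(22 + 3³) = -7040/(-13719) + 204/(22 + 27) = -7040*(-1/13719) + 204/49 = 7040/13719 + 204*(1/49) = 7040/13719 + 204/49 = 3143636/672231 ≈ 4.6764)
(-20019 + E) - 30493 = (-20019 + 3143636/672231) - 30493 = -13454248753/672231 - 30493 = -33952588636/672231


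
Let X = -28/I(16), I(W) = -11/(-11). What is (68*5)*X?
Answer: -9520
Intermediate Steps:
I(W) = 1 (I(W) = -11*(-1/11) = 1)
X = -28 (X = -28/1 = -28*1 = -28)
(68*5)*X = (68*5)*(-28) = 340*(-28) = -9520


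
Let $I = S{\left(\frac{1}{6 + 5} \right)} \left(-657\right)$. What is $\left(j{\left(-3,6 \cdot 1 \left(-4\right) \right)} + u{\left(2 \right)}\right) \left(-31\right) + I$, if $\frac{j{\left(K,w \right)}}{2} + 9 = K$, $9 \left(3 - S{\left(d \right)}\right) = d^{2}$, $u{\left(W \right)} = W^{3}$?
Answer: $- \frac{178402}{121} \approx -1474.4$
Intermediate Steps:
$S{\left(d \right)} = 3 - \frac{d^{2}}{9}$
$j{\left(K,w \right)} = -18 + 2 K$
$I = - \frac{238418}{121}$ ($I = \left(3 - \frac{\left(\frac{1}{6 + 5}\right)^{2}}{9}\right) \left(-657\right) = \left(3 - \frac{\left(\frac{1}{11}\right)^{2}}{9}\right) \left(-657\right) = \left(3 - \frac{1}{9 \cdot 121}\right) \left(-657\right) = \left(3 - \frac{1}{1089}\right) \left(-657\right) = \frac{3266}{1089} \left(-657\right) = - \frac{238418}{121} \approx -1970.4$)
$\left(j{\left(-3,6 \cdot 1 \left(-4\right) \right)} + u{\left(2 \right)}\right) \left(-31\right) + I = \left(\left(-18 + 2 \left(-3\right)\right) + 2^{3}\right) \left(-31\right) - \frac{238418}{121} = \left(\left(-18 - 6\right) + 8\right) \left(-31\right) - \frac{238418}{121} = \left(-24 + 8\right) \left(-31\right) - \frac{238418}{121} = \left(-16\right) \left(-31\right) - \frac{238418}{121} = 496 - \frac{238418}{121} = - \frac{178402}{121}$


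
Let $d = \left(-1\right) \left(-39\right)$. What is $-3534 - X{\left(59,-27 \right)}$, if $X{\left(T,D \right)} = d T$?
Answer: $-5835$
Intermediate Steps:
$d = 39$
$X{\left(T,D \right)} = 39 T$
$-3534 - X{\left(59,-27 \right)} = -3534 - 39 \cdot 59 = -3534 - 2301 = -5835$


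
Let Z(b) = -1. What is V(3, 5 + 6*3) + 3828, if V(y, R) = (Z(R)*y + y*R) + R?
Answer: 3917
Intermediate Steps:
V(y, R) = R - y + R*y (V(y, R) = (-y + y*R) + R = (-y + R*y) + R = R - y + R*y)
V(3, 5 + 6*3) + 3828 = ((5 + 6*3) - 1*3 + (5 + 6*3)*3) + 3828 = ((5 + 18) - 3 + (5 + 18)*3) + 3828 = (23 - 3 + 23*3) + 3828 = (23 - 3 + 69) + 3828 = 89 + 3828 = 3917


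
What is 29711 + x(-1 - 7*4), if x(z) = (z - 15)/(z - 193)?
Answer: 3297943/111 ≈ 29711.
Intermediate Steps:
x(z) = (-15 + z)/(-193 + z)
29711 + x(-1 - 7*4) = 29711 + (-15 + (-1 - 7*4))/(-193 + (-1 - 7*4)) = 29711 + (-15 + (-1 - 28))/(-193 + (-1 - 28)) = 29711 + (-15 - 29)/(-193 - 29) = 29711 - 44/(-222) = 29711 - 1/222*(-44) = 29711 + 22/111 = 3297943/111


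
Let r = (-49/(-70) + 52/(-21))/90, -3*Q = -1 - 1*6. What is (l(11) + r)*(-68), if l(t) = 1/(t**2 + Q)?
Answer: 138227/174825 ≈ 0.79066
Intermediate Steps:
Q = 7/3 (Q = -(-1 - 1*6)/3 = -(-1 - 6)/3 = -1/3*(-7) = 7/3 ≈ 2.3333)
l(t) = 1/(7/3 + t**2) (l(t) = 1/(t**2 + 7/3) = 1/(7/3 + t**2))
r = -373/18900 (r = (-49*(-1/70) + 52*(-1/21))*(1/90) = (7/10 - 52/21)*(1/90) = -373/210*1/90 = -373/18900 ≈ -0.019735)
(l(11) + r)*(-68) = (3/(7 + 3*11**2) - 373/18900)*(-68) = (3/(7 + 3*121) - 373/18900)*(-68) = (3/(7 + 363) - 373/18900)*(-68) = (3/370 - 373/18900)*(-68) = -8131/699300*(-68) = 138227/174825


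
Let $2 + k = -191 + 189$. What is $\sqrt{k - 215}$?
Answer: $i \sqrt{219} \approx 14.799 i$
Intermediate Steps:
$k = -4$ ($k = -2 + \left(-191 + 189\right) = -2 - 2 = -4$)
$\sqrt{k - 215} = \sqrt{-4 - 215} = \sqrt{-219} = i \sqrt{219}$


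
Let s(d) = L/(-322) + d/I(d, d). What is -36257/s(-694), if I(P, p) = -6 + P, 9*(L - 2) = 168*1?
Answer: -125086650/3199 ≈ -39102.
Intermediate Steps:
L = 62/3 (L = 2 + (168*1)/9 = 2 + (1/9)*168 = 2 + 56/3 = 62/3 ≈ 20.667)
s(d) = -31/483 + d/(-6 + d) (s(d) = (62/3)/(-322) + d/(-6 + d) = (62/3)*(-1/322) + d/(-6 + d) = -31/483 + d/(-6 + d))
-36257/s(-694) = -36257*483*(-6 - 694)/(2*(93 + 226*(-694))) = -36257*(-169050/(93 - 156844)) = -36257/((2/483)*(-1/700)*(-156751)) = -36257/3199/3450 = -36257*3450/3199 = -125086650/3199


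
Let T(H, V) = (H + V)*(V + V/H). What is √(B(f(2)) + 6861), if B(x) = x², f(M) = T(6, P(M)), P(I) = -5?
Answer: √248221/6 ≈ 83.036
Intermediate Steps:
f(M) = -35/6 (f(M) = -5*(-5 + 6*(1 + 6 - 5))/6 = -5*⅙*(-5 + 6*2) = -5*⅙*(-5 + 12) = -5*⅙*7 = -35/6)
√(B(f(2)) + 6861) = √((-35/6)² + 6861) = √(1225/36 + 6861) = √(248221/36) = √248221/6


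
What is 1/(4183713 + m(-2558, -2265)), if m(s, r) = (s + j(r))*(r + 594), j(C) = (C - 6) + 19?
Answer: 1/12221223 ≈ 8.1825e-8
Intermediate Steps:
j(C) = 13 + C (j(C) = (-6 + C) + 19 = 13 + C)
m(s, r) = (594 + r)*(13 + r + s) (m(s, r) = (s + (13 + r))*(r + 594) = (13 + r + s)*(594 + r) = (594 + r)*(13 + r + s))
1/(4183713 + m(-2558, -2265)) = 1/(4183713 + (7722 + (-2265)² + 594*(-2558) + 607*(-2265) - 2265*(-2558))) = 1/(4183713 + (7722 + 5130225 - 1519452 - 1374855 + 5793870)) = 1/(4183713 + 8037510) = 1/12221223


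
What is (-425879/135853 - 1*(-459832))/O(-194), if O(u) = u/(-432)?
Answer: 13493332256472/13177741 ≈ 1.0239e+6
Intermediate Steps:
O(u) = -u/432 (O(u) = u*(-1/432) = -u/432)
(-425879/135853 - 1*(-459832))/O(-194) = (-425879/135853 - 1*(-459832))/((-1/432*(-194))) = (-425879*1/135853 + 459832)/(97/216) = (-425879/135853 + 459832)*(216/97) = (62469130817/135853)*(216/97) = 13493332256472/13177741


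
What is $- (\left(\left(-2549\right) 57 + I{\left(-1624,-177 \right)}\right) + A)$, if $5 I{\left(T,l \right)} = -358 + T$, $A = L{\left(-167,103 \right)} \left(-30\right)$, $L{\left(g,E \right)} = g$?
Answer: $\frac{703397}{5} \approx 1.4068 \cdot 10^{5}$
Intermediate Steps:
$A = 5010$ ($A = \left(-167\right) \left(-30\right) = 5010$)
$I{\left(T,l \right)} = - \frac{358}{5} + \frac{T}{5}$ ($I{\left(T,l \right)} = \frac{-358 + T}{5} = - \frac{358}{5} + \frac{T}{5}$)
$- (\left(\left(-2549\right) 57 + I{\left(-1624,-177 \right)}\right) + A) = - (\left(\left(-2549\right) 57 + \left(- \frac{358}{5} + \frac{1}{5} \left(-1624\right)\right)\right) + 5010) = - (\left(-145293 - \frac{1982}{5}\right) + 5010) = - (- \frac{728447}{5} + 5010) = \left(-1\right) \left(- \frac{703397}{5}\right) = \frac{703397}{5}$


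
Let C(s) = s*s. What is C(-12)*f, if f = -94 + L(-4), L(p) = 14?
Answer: -11520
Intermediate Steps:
C(s) = s**2
f = -80 (f = -94 + 14 = -80)
C(-12)*f = (-12)**2*(-80) = 144*(-80) = -11520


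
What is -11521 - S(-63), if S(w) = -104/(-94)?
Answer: -541539/47 ≈ -11522.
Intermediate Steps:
S(w) = 52/47 (S(w) = -104*(-1/94) = 52/47)
-11521 - S(-63) = -11521 - 1*52/47 = -11521 - 52/47 = -541539/47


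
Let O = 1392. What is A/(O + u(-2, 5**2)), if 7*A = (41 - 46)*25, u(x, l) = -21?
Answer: -125/9597 ≈ -0.013025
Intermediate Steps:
A = -125/7 (A = ((41 - 46)*25)/7 = (-5*25)/7 = (1/7)*(-125) = -125/7 ≈ -17.857)
A/(O + u(-2, 5**2)) = -125/(7*(1392 - 21)) = -125/7/1371 = -125/7*1/1371 = -125/9597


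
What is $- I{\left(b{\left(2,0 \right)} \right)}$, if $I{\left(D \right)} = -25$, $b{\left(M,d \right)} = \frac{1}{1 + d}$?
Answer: $25$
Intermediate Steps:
$- I{\left(b{\left(2,0 \right)} \right)} = \left(-1\right) \left(-25\right) = 25$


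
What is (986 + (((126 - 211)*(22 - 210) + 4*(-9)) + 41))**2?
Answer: 288014841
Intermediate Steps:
(986 + (((126 - 211)*(22 - 210) + 4*(-9)) + 41))**2 = (986 + ((-85*(-188) - 36) + 41))**2 = (986 + ((15980 - 36) + 41))**2 = (986 + (15944 + 41))**2 = (986 + 15985)**2 = 16971**2 = 288014841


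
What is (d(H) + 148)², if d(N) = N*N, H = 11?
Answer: 72361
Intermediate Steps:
d(N) = N²
(d(H) + 148)² = (11² + 148)² = (121 + 148)² = 269² = 72361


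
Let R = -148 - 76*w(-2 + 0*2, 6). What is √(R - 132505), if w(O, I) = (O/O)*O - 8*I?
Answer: 3*I*√14317 ≈ 358.96*I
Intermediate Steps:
w(O, I) = O - 8*I (w(O, I) = 1*O - 8*I = O - 8*I)
R = 3652 (R = -148 - 76*((-2 + 0*2) - 8*6) = -148 - 76*((-2 + 0) - 48) = -148 - 76*(-2 - 48) = -148 - 76*(-50) = -148 + 3800 = 3652)
√(R - 132505) = √(3652 - 132505) = √(-128853) = 3*I*√14317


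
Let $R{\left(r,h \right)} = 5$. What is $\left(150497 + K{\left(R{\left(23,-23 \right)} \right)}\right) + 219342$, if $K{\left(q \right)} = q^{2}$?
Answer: $369864$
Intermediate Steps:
$\left(150497 + K{\left(R{\left(23,-23 \right)} \right)}\right) + 219342 = \left(150497 + 5^{2}\right) + 219342 = \left(150497 + 25\right) + 219342 = 150522 + 219342 = 369864$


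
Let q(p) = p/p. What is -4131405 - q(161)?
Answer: -4131406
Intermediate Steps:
q(p) = 1
-4131405 - q(161) = -4131405 - 1*1 = -4131405 - 1 = -4131406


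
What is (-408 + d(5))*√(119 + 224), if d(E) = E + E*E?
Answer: -2646*√7 ≈ -7000.7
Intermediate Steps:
d(E) = E + E²
(-408 + d(5))*√(119 + 224) = (-408 + 5*(1 + 5))*√(119 + 224) = (-408 + 5*6)*√343 = (-408 + 30)*(7*√7) = -2646*√7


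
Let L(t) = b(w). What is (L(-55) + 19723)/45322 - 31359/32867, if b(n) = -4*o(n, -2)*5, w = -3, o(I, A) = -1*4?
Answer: -770387397/1489598174 ≈ -0.51718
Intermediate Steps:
o(I, A) = -4
b(n) = 80 (b(n) = -4*(-4)*5 = 16*5 = 80)
L(t) = 80
(L(-55) + 19723)/45322 - 31359/32867 = (80 + 19723)/45322 - 31359/32867 = 19803*(1/45322) - 31359*1/32867 = 19803/45322 - 31359/32867 = -770387397/1489598174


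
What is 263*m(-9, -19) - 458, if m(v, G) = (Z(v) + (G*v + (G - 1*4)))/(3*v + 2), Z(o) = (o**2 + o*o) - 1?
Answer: -92717/25 ≈ -3708.7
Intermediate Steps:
Z(o) = -1 + 2*o**2 (Z(o) = (o**2 + o**2) - 1 = 2*o**2 - 1 = -1 + 2*o**2)
m(v, G) = (-5 + G + 2*v**2 + G*v)/(2 + 3*v) (m(v, G) = ((-1 + 2*v**2) + (G*v + (G - 1*4)))/(3*v + 2) = ((-1 + 2*v**2) + (G*v + (G - 4)))/(2 + 3*v) = ((-1 + 2*v**2) + (G*v + (-4 + G)))/(2 + 3*v) = ((-1 + 2*v**2) + (-4 + G + G*v))/(2 + 3*v) = (-5 + G + 2*v**2 + G*v)/(2 + 3*v))
263*m(-9, -19) - 458 = 263*((-5 - 19 + 2*(-9)**2 - 19*(-9))/(2 + 3*(-9))) - 458 = 263*((-5 - 19 + 2*81 + 171)/(2 - 27)) - 458 = 263*((-5 - 19 + 162 + 171)/(-25)) - 458 = 263*(-1/25*309) - 458 = 263*(-309/25) - 458 = -81267/25 - 458 = -92717/25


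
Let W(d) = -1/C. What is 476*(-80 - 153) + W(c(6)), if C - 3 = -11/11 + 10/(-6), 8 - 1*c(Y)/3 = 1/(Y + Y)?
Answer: -110911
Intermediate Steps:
c(Y) = 24 - 3/(2*Y) (c(Y) = 24 - 3/(Y + Y) = 24 - 3*1/(2*Y) = 24 - 3/(2*Y))
C = ⅓ (C = 3 + (-11/11 + 10/(-6)) = 3 + (-11*1/11 + 10*(-⅙)) = 3 + (-1 - 5/3) = 3 - 8/3 = ⅓ ≈ 0.33333)
W(d) = -3 (W(d) = -1/⅓ = -1*3 = -3)
476*(-80 - 153) + W(c(6)) = 476*(-80 - 153) - 3 = 476*(-233) - 3 = -110908 - 3 = -110911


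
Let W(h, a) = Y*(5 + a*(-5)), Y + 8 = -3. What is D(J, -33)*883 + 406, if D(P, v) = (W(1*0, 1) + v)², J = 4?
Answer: 961993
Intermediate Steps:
Y = -11 (Y = -8 - 3 = -11)
W(h, a) = -55 + 55*a (W(h, a) = -11*(5 + a*(-5)) = -11*(5 - 5*a) = -55 + 55*a)
D(P, v) = v² (D(P, v) = ((-55 + 55*1) + v)² = ((-55 + 55) + v)² = (0 + v)² = v²)
D(J, -33)*883 + 406 = (-33)²*883 + 406 = 1089*883 + 406 = 961587 + 406 = 961993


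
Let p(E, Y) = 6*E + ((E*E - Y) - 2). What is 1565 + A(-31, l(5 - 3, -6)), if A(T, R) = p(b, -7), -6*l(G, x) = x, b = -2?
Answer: 1562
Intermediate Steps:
l(G, x) = -x/6
p(E, Y) = -2 + E**2 - Y + 6*E (p(E, Y) = 6*E + ((E**2 - Y) - 2) = 6*E + (-2 + E**2 - Y) = -2 + E**2 - Y + 6*E)
A(T, R) = -3 (A(T, R) = -2 + (-2)**2 - 1*(-7) + 6*(-2) = -2 + 4 + 7 - 12 = -3)
1565 + A(-31, l(5 - 3, -6)) = 1565 - 3 = 1562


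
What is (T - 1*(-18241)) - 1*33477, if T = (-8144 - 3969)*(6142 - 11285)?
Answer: 62281923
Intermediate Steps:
T = 62297159 (T = -12113*(-5143) = 62297159)
(T - 1*(-18241)) - 1*33477 = (62297159 - 1*(-18241)) - 1*33477 = (62297159 + 18241) - 33477 = 62315400 - 33477 = 62281923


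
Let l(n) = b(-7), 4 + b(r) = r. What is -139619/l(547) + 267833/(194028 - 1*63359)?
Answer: 1658801934/130669 ≈ 12695.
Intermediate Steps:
b(r) = -4 + r
l(n) = -11 (l(n) = -4 - 7 = -11)
-139619/l(547) + 267833/(194028 - 1*63359) = -139619/(-11) + 267833/(194028 - 1*63359) = -139619*(-1/11) + 267833/(194028 - 63359) = 139619/11 + 267833/130669 = 1658801934/130669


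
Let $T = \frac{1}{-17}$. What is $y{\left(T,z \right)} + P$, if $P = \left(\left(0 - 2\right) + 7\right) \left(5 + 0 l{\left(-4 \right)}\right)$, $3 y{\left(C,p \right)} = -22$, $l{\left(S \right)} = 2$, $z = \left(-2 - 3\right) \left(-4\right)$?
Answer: $\frac{53}{3} \approx 17.667$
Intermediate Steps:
$z = 20$ ($z = \left(-5\right) \left(-4\right) = 20$)
$T = - \frac{1}{17} \approx -0.058824$
$y{\left(C,p \right)} = - \frac{22}{3}$ ($y{\left(C,p \right)} = \frac{1}{3} \left(-22\right) = - \frac{22}{3}$)
$P = 25$ ($P = \left(\left(0 - 2\right) + 7\right) \left(5 + 0 \cdot 2\right) = \left(\left(0 - 2\right) + 7\right) \left(5 + 0\right) = \left(-2 + 7\right) 5 = 5 \cdot 5 = 25$)
$y{\left(T,z \right)} + P = - \frac{22}{3} + 25 = \frac{53}{3}$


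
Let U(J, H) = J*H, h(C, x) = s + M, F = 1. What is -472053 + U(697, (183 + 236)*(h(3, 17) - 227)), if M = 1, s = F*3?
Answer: -65597642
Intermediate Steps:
s = 3 (s = 1*3 = 3)
h(C, x) = 4 (h(C, x) = 3 + 1 = 4)
U(J, H) = H*J
-472053 + U(697, (183 + 236)*(h(3, 17) - 227)) = -472053 + ((183 + 236)*(4 - 227))*697 = -472053 + (419*(-223))*697 = -472053 - 93437*697 = -472053 - 65125589 = -65597642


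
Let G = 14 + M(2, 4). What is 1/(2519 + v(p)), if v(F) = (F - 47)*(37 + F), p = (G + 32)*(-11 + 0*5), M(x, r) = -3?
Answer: 1/229239 ≈ 4.3623e-6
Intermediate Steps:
G = 11 (G = 14 - 3 = 11)
p = -473 (p = (11 + 32)*(-11 + 0*5) = 43*(-11 + 0) = 43*(-11) = -473)
v(F) = (-47 + F)*(37 + F)
1/(2519 + v(p)) = 1/(2519 + (-1739 + (-473)² - 10*(-473))) = 1/(2519 + (-1739 + 223729 + 4730)) = 1/(2519 + 226720) = 1/229239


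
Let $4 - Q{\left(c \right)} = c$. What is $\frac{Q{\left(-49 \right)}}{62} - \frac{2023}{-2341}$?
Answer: $\frac{249499}{145142} \approx 1.719$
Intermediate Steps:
$Q{\left(c \right)} = 4 - c$
$\frac{Q{\left(-49 \right)}}{62} - \frac{2023}{-2341} = \frac{4 - -49}{62} - \frac{2023}{-2341} = \left(4 + 49\right) \frac{1}{62} - - \frac{2023}{2341} = 53 \cdot \frac{1}{62} + \frac{2023}{2341} = \frac{53}{62} + \frac{2023}{2341} = \frac{249499}{145142}$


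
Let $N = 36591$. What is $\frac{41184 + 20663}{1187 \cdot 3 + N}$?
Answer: $\frac{61847}{40152} \approx 1.5403$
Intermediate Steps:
$\frac{41184 + 20663}{1187 \cdot 3 + N} = \frac{41184 + 20663}{1187 \cdot 3 + 36591} = \frac{61847}{3561 + 36591} = \frac{61847}{40152}$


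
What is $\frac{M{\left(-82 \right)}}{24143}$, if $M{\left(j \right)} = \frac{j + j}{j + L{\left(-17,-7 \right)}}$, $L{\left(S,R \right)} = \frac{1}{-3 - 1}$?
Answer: $\frac{656}{7943047} \approx 8.2588 \cdot 10^{-5}$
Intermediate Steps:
$L{\left(S,R \right)} = - \frac{1}{4}$ ($L{\left(S,R \right)} = \frac{1}{-4} = - \frac{1}{4}$)
$M{\left(j \right)} = \frac{2 j}{- \frac{1}{4} + j}$ ($M{\left(j \right)} = \frac{j + j}{j - \frac{1}{4}} = \frac{2 j}{- \frac{1}{4} + j}$)
$\frac{M{\left(-82 \right)}}{24143} = \frac{8 \left(-82\right) \frac{1}{-1 + 4 \left(-82\right)}}{24143} = 8 \left(-82\right) \frac{1}{-1 - 328} \cdot \frac{1}{24143} = 8 \left(-82\right) \frac{1}{-329} \cdot \frac{1}{24143} = 8 \left(-82\right) \left(- \frac{1}{329}\right) \frac{1}{24143} = \frac{656}{329} \cdot \frac{1}{24143} = \frac{656}{7943047}$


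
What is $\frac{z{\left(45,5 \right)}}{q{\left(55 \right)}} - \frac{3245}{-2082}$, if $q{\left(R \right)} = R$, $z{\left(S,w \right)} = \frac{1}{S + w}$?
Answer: $\frac{2231458}{1431375} \approx 1.559$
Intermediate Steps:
$\frac{z{\left(45,5 \right)}}{q{\left(55 \right)}} - \frac{3245}{-2082} = \frac{1}{\left(45 + 5\right) 55} - \frac{3245}{-2082} = \frac{1}{50} \cdot \frac{1}{55} - - \frac{3245}{2082} = \frac{1}{50} \cdot \frac{1}{55} + \frac{3245}{2082} = \frac{1}{2750} + \frac{3245}{2082} = \frac{2231458}{1431375}$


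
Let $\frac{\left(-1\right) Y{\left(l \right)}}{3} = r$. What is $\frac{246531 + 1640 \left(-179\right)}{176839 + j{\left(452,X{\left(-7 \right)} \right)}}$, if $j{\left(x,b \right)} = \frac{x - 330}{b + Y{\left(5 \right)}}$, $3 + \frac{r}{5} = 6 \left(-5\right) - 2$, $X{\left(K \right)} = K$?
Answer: $- \frac{12180511}{45801362} \approx -0.26594$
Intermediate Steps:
$r = -175$ ($r = -15 + 5 \left(6 \left(-5\right) - 2\right) = -15 + 5 \left(-30 - 2\right) = -15 + 5 \left(-32\right) = -15 - 160 = -175$)
$Y{\left(l \right)} = 525$ ($Y{\left(l \right)} = \left(-3\right) \left(-175\right) = 525$)
$j{\left(x,b \right)} = \frac{-330 + x}{525 + b}$ ($j{\left(x,b \right)} = \frac{x - 330}{b + 525} = \frac{-330 + x}{525 + b}$)
$\frac{246531 + 1640 \left(-179\right)}{176839 + j{\left(452,X{\left(-7 \right)} \right)}} = \frac{246531 + 1640 \left(-179\right)}{176839 + \frac{-330 + 452}{525 - 7}} = \frac{246531 - 293560}{176839 + \frac{1}{518} \cdot 122} = - \frac{47029}{176839 + \frac{1}{518} \cdot 122} = - \frac{47029}{176839 + \frac{61}{259}} = - \frac{47029}{\frac{45801362}{259}} = \left(-47029\right) \frac{259}{45801362} = - \frac{12180511}{45801362}$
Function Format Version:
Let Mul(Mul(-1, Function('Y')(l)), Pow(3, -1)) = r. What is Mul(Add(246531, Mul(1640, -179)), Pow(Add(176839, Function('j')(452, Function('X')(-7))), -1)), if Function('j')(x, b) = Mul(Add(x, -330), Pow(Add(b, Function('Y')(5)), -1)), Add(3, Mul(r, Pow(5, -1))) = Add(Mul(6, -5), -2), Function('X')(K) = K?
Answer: Rational(-12180511, 45801362) ≈ -0.26594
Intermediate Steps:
r = -175 (r = Add(-15, Mul(5, Add(Mul(6, -5), -2))) = Add(-15, Mul(5, Add(-30, -2))) = Add(-15, Mul(5, -32)) = Add(-15, -160) = -175)
Function('Y')(l) = 525 (Function('Y')(l) = Mul(-3, -175) = 525)
Function('j')(x, b) = Mul(Pow(Add(525, b), -1), Add(-330, x)) (Function('j')(x, b) = Mul(Add(x, -330), Pow(Add(b, 525), -1)) = Mul(Add(-330, x), Pow(Add(525, b), -1)) = Mul(Pow(Add(525, b), -1), Add(-330, x)))
Mul(Add(246531, Mul(1640, -179)), Pow(Add(176839, Function('j')(452, Function('X')(-7))), -1)) = Mul(Add(246531, Mul(1640, -179)), Pow(Add(176839, Mul(Pow(Add(525, -7), -1), Add(-330, 452))), -1)) = Mul(Add(246531, -293560), Pow(Add(176839, Mul(Pow(518, -1), 122)), -1)) = Mul(-47029, Pow(Add(176839, Mul(Rational(1, 518), 122)), -1)) = Mul(-47029, Pow(Add(176839, Rational(61, 259)), -1)) = Mul(-47029, Pow(Rational(45801362, 259), -1)) = Mul(-47029, Rational(259, 45801362)) = Rational(-12180511, 45801362)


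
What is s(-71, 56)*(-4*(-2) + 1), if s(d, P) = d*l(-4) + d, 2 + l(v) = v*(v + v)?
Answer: -19809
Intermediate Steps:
l(v) = -2 + 2*v² (l(v) = -2 + v*(v + v) = -2 + v*(2*v) = -2 + 2*v²)
s(d, P) = 31*d (s(d, P) = d*(-2 + 2*(-4)²) + d = d*(-2 + 2*16) + d = d*(-2 + 32) + d = d*30 + d = 30*d + d = 31*d)
s(-71, 56)*(-4*(-2) + 1) = (31*(-71))*(-4*(-2) + 1) = -2201*(8 + 1) = -2201*9 = -19809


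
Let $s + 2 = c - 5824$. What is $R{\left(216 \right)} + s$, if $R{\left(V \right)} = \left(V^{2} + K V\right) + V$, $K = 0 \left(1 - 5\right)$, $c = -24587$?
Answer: $16459$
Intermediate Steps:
$K = 0$ ($K = 0 \left(-4\right) = 0$)
$R{\left(V \right)} = V + V^{2}$ ($R{\left(V \right)} = \left(V^{2} + 0 V\right) + V = \left(V^{2} + 0\right) + V = V^{2} + V = V + V^{2}$)
$s = -30413$ ($s = -2 - 30411 = -30413$)
$R{\left(216 \right)} + s = 216 \left(1 + 216\right) - 30413 = 216 \cdot 217 - 30413 = 46872 - 30413 = 16459$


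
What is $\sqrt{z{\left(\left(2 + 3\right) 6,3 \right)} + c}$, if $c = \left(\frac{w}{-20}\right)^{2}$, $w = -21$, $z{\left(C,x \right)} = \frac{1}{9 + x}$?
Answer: $\frac{\sqrt{4269}}{60} \approx 1.089$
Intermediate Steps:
$c = \frac{441}{400}$ ($c = \left(- \frac{21}{-20}\right)^{2} = \left(\left(-21\right) \left(- \frac{1}{20}\right)\right)^{2} = \left(\frac{21}{20}\right)^{2} = \frac{441}{400} \approx 1.1025$)
$\sqrt{z{\left(\left(2 + 3\right) 6,3 \right)} + c} = \sqrt{\frac{1}{9 + 3} + \frac{441}{400}} = \sqrt{\frac{1}{12} + \frac{441}{400}} = \sqrt{\frac{1423}{1200}} = \frac{\sqrt{4269}}{60}$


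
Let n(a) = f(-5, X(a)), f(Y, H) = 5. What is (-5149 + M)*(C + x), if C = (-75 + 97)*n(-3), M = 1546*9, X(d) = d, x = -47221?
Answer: -412927915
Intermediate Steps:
M = 13914
n(a) = 5
C = 110 (C = (-75 + 97)*5 = 22*5 = 110)
(-5149 + M)*(C + x) = (-5149 + 13914)*(110 - 47221) = 8765*(-47111) = -412927915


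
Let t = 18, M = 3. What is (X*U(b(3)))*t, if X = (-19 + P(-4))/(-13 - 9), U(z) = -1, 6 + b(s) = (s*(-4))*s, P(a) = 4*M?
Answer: -63/11 ≈ -5.7273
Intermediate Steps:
P(a) = 12 (P(a) = 4*3 = 12)
b(s) = -6 - 4*s**2 (b(s) = -6 + (s*(-4))*s = -6 + (-4*s)*s = -6 - 4*s**2)
X = 7/22 (X = (-19 + 12)/(-13 - 9) = -7/(-22) = -7*(-1/22) = 7/22 ≈ 0.31818)
(X*U(b(3)))*t = ((7/22)*(-1))*18 = -7/22*18 = -63/11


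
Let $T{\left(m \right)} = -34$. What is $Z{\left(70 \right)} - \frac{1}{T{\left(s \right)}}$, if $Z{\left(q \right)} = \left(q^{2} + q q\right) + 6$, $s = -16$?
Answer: $\frac{333405}{34} \approx 9806.0$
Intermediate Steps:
$Z{\left(q \right)} = 6 + 2 q^{2}$ ($Z{\left(q \right)} = \left(q^{2} + q^{2}\right) + 6 = 2 q^{2} + 6 = 6 + 2 q^{2}$)
$Z{\left(70 \right)} - \frac{1}{T{\left(s \right)}} = \left(6 + 2 \cdot 70^{2}\right) - \frac{1}{-34} = \left(6 + 2 \cdot 4900\right) - - \frac{1}{34} = \left(6 + 9800\right) + \frac{1}{34} = 9806 + \frac{1}{34} = \frac{333405}{34}$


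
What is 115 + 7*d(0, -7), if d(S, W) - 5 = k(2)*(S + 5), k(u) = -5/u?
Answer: 125/2 ≈ 62.500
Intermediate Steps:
d(S, W) = -15/2 - 5*S/2 (d(S, W) = 5 + (-5/2)*(S + 5) = 5 + (-5*½)*(5 + S) = 5 - 5*(5 + S)/2 = 5 + (-25/2 - 5*S/2) = -15/2 - 5*S/2)
115 + 7*d(0, -7) = 115 + 7*(-15/2 - 5/2*0) = 115 + 7*(-15/2 + 0) = 115 + 7*(-15/2) = 115 - 105/2 = 125/2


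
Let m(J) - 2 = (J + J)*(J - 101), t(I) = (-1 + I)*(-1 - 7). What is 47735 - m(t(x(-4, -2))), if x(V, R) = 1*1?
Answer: 47733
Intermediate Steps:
x(V, R) = 1
t(I) = 8 - 8*I (t(I) = (-1 + I)*(-8) = 8 - 8*I)
m(J) = 2 + 2*J*(-101 + J) (m(J) = 2 + (J + J)*(J - 101) = 2 + (2*J)*(-101 + J) = 2 + 2*J*(-101 + J))
47735 - m(t(x(-4, -2))) = 47735 - (2 - 202*(8 - 8*1) + 2*(8 - 8*1)²) = 47735 - (2 - 202*(8 - 8) + 2*(8 - 8)²) = 47735 - (2 - 202*0 + 2*0²) = 47735 - (2 + 0 + 2*0) = 47735 - (2 + 0 + 0) = 47735 - 1*2 = 47735 - 2 = 47733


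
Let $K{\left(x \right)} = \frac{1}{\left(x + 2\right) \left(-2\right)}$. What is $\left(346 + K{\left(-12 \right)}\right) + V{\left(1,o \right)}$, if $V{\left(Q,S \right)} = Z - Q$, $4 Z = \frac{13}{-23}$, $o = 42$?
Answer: $\frac{79329}{230} \approx 344.91$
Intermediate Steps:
$Z = - \frac{13}{92}$ ($Z = \frac{13 \frac{1}{-23}}{4} = \frac{13 \left(- \frac{1}{23}\right)}{4} = \frac{1}{4} \left(- \frac{13}{23}\right) = - \frac{13}{92} \approx -0.1413$)
$K{\left(x \right)} = - \frac{1}{2 \left(2 + x\right)}$ ($K{\left(x \right)} = \frac{1}{2 + x} \left(- \frac{1}{2}\right) = - \frac{1}{2 \left(2 + x\right)}$)
$V{\left(Q,S \right)} = - \frac{13}{92} - Q$
$\left(346 + K{\left(-12 \right)}\right) + V{\left(1,o \right)} = \left(346 - \frac{1}{4 + 2 \left(-12\right)}\right) - \frac{105}{92} = \left(346 - \frac{1}{4 - 24}\right) - \frac{105}{92} = \left(346 - \frac{1}{-20}\right) - \frac{105}{92} = \left(346 - - \frac{1}{20}\right) - \frac{105}{92} = \left(346 + \frac{1}{20}\right) - \frac{105}{92} = \frac{6921}{20} - \frac{105}{92} = \frac{79329}{230}$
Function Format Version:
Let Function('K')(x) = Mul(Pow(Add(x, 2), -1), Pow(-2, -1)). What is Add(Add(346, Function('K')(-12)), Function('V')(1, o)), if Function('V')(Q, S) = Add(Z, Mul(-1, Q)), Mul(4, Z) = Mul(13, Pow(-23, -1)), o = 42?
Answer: Rational(79329, 230) ≈ 344.91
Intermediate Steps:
Z = Rational(-13, 92) (Z = Mul(Rational(1, 4), Mul(13, Pow(-23, -1))) = Mul(Rational(1, 4), Mul(13, Rational(-1, 23))) = Mul(Rational(1, 4), Rational(-13, 23)) = Rational(-13, 92) ≈ -0.14130)
Function('K')(x) = Mul(Rational(-1, 2), Pow(Add(2, x), -1)) (Function('K')(x) = Mul(Pow(Add(2, x), -1), Rational(-1, 2)) = Mul(Rational(-1, 2), Pow(Add(2, x), -1)))
Function('V')(Q, S) = Add(Rational(-13, 92), Mul(-1, Q))
Add(Add(346, Function('K')(-12)), Function('V')(1, o)) = Add(Add(346, Mul(-1, Pow(Add(4, Mul(2, -12)), -1))), Add(Rational(-13, 92), Mul(-1, 1))) = Add(Add(346, Mul(-1, Pow(Add(4, -24), -1))), Add(Rational(-13, 92), -1)) = Add(Add(346, Mul(-1, Pow(-20, -1))), Rational(-105, 92)) = Add(Add(346, Mul(-1, Rational(-1, 20))), Rational(-105, 92)) = Add(Add(346, Rational(1, 20)), Rational(-105, 92)) = Add(Rational(6921, 20), Rational(-105, 92)) = Rational(79329, 230)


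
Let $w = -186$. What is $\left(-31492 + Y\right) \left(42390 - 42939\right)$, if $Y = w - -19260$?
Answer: $6817482$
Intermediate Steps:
$Y = 19074$ ($Y = -186 - -19260 = -186 + 19260 = 19074$)
$\left(-31492 + Y\right) \left(42390 - 42939\right) = \left(-31492 + 19074\right) \left(42390 - 42939\right) = \left(-12418\right) \left(-549\right) = 6817482$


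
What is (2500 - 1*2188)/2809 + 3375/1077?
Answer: 3272133/1008431 ≈ 3.2448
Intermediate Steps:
(2500 - 1*2188)/2809 + 3375/1077 = (2500 - 2188)*(1/2809) + 3375*(1/1077) = 312*(1/2809) + 1125/359 = 312/2809 + 1125/359 = 3272133/1008431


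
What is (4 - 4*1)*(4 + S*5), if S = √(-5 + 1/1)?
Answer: 0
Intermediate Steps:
S = 2*I (S = √(-5 + 1*1) = √(-5 + 1) = √(-4) = 2*I ≈ 2.0*I)
(4 - 4*1)*(4 + S*5) = (4 - 4*1)*(4 + (2*I)*5) = (4 - 4)*(4 + 10*I) = 0*(4 + 10*I) = 0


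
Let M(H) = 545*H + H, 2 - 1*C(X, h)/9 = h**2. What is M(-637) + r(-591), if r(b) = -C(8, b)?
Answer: 2795709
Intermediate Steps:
C(X, h) = 18 - 9*h**2
M(H) = 546*H
r(b) = -18 + 9*b**2 (r(b) = -(18 - 9*b**2) = -18 + 9*b**2)
M(-637) + r(-591) = 546*(-637) + (-18 + 9*(-591)**2) = -347802 + (-18 + 9*349281) = -347802 + (-18 + 3143529) = -347802 + 3143511 = 2795709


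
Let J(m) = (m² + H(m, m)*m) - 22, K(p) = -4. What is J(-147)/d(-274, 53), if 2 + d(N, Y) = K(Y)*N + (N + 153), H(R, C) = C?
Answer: 43196/973 ≈ 44.395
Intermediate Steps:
J(m) = -22 + 2*m² (J(m) = (m² + m*m) - 22 = (m² + m²) - 22 = 2*m² - 22 = -22 + 2*m²)
d(N, Y) = 151 - 3*N (d(N, Y) = -2 + (-4*N + (N + 153)) = -2 + (-4*N + (153 + N)) = -2 + (153 - 3*N) = 151 - 3*N)
J(-147)/d(-274, 53) = (-22 + 2*(-147)²)/(151 - 3*(-274)) = (-22 + 2*21609)/(151 + 822) = (-22 + 43218)/973 = 43196*(1/973) = 43196/973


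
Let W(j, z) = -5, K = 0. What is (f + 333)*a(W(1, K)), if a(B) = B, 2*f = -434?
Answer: -580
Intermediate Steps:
f = -217 (f = (½)*(-434) = -217)
(f + 333)*a(W(1, K)) = (-217 + 333)*(-5) = 116*(-5) = -580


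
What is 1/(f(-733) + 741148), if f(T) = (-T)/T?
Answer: 1/741147 ≈ 1.3493e-6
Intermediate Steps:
f(T) = -1
1/(f(-733) + 741148) = 1/(-1 + 741148) = 1/741147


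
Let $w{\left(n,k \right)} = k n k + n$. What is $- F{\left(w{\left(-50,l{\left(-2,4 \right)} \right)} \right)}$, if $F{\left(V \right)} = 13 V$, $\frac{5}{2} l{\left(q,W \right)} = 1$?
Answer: $754$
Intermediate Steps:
$l{\left(q,W \right)} = \frac{2}{5}$ ($l{\left(q,W \right)} = \frac{2}{5} \cdot 1 = \frac{2}{5}$)
$w{\left(n,k \right)} = n + n k^{2}$ ($w{\left(n,k \right)} = n k^{2} + n = n + n k^{2}$)
$- F{\left(w{\left(-50,l{\left(-2,4 \right)} \right)} \right)} = - 13 \left(- 50 \left(1 + \left(\frac{2}{5}\right)^{2}\right)\right) = - 13 \left(- 50 \left(1 + \frac{4}{25}\right)\right) = - 13 \left(\left(-50\right) \frac{29}{25}\right) = - 13 \left(-58\right) = \left(-1\right) \left(-754\right) = 754$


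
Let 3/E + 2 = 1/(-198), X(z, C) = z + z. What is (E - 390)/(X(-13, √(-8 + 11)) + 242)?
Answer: -6476/3573 ≈ -1.8125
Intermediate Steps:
X(z, C) = 2*z
E = -594/397 (E = 3/(-2 + 1/(-198)) = 3/(-2 - 1/198) = 3/(-397/198) = 3*(-198/397) = -594/397 ≈ -1.4962)
(E - 390)/(X(-13, √(-8 + 11)) + 242) = (-594/397 - 390)/(2*(-13) + 242) = -155424/(397*(-26 + 242)) = -155424/397/216 = -155424/397*1/216 = -6476/3573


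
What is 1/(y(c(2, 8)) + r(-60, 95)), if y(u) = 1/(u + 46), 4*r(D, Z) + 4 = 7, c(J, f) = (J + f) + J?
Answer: 116/89 ≈ 1.3034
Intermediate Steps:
c(J, f) = f + 2*J
r(D, Z) = ¾ (r(D, Z) = -1 + (¼)*7 = -1 + 7/4 = ¾)
y(u) = 1/(46 + u)
1/(y(c(2, 8)) + r(-60, 95)) = 1/(1/(46 + (8 + 2*2)) + ¾) = 1/(1/(46 + (8 + 4)) + ¾) = 1/(1/(46 + 12) + ¾) = 1/(1/58 + ¾) = 1/(89/116) = 116/89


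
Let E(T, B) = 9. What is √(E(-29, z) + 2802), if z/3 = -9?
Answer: √2811 ≈ 53.019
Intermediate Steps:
z = -27 (z = 3*(-9) = -27)
√(E(-29, z) + 2802) = √(9 + 2802) = √2811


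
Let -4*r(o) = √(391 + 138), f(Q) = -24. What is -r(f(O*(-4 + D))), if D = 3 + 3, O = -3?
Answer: 23/4 ≈ 5.7500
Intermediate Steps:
D = 6
r(o) = -23/4 (r(o) = -√(391 + 138)/4 = -√529/4 = -¼*23 = -23/4)
-r(f(O*(-4 + D))) = -1*(-23/4) = 23/4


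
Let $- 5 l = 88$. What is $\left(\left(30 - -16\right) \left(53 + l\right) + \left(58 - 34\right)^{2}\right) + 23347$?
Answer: $\frac{127757}{5} \approx 25551.0$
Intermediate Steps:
$l = - \frac{88}{5}$ ($l = \left(- \frac{1}{5}\right) 88 = - \frac{88}{5} \approx -17.6$)
$\left(\left(30 - -16\right) \left(53 + l\right) + \left(58 - 34\right)^{2}\right) + 23347 = \left(\left(30 - -16\right) \left(53 - \frac{88}{5}\right) + \left(58 - 34\right)^{2}\right) + 23347 = \left(\left(30 + 16\right) \frac{177}{5} + 24^{2}\right) + 23347 = \left(46 \cdot \frac{177}{5} + 576\right) + 23347 = \left(\frac{8142}{5} + 576\right) + 23347 = \frac{11022}{5} + 23347 = \frac{127757}{5}$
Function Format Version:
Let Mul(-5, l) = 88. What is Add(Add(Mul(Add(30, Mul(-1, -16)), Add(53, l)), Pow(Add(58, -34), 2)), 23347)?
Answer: Rational(127757, 5) ≈ 25551.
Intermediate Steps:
l = Rational(-88, 5) (l = Mul(Rational(-1, 5), 88) = Rational(-88, 5) ≈ -17.600)
Add(Add(Mul(Add(30, Mul(-1, -16)), Add(53, l)), Pow(Add(58, -34), 2)), 23347) = Add(Add(Mul(Add(30, Mul(-1, -16)), Add(53, Rational(-88, 5))), Pow(Add(58, -34), 2)), 23347) = Add(Add(Mul(Add(30, 16), Rational(177, 5)), Pow(24, 2)), 23347) = Add(Add(Mul(46, Rational(177, 5)), 576), 23347) = Add(Add(Rational(8142, 5), 576), 23347) = Add(Rational(11022, 5), 23347) = Rational(127757, 5)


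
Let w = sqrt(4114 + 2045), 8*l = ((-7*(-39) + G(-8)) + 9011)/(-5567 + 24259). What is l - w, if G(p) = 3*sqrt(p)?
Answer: 2321/37384 - sqrt(6159) + 3*I*sqrt(2)/74768 ≈ -78.417 + 5.6744e-5*I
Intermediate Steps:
l = 2321/37384 + 3*I*sqrt(2)/74768 (l = (((-7*(-39) + 3*sqrt(-8)) + 9011)/(-5567 + 24259))/8 = (((273 + 3*(2*I*sqrt(2))) + 9011)/18692)/8 = (((273 + 6*I*sqrt(2)) + 9011)*(1/18692))/8 = ((9284 + 6*I*sqrt(2))*(1/18692))/8 = (2321/4673 + 3*I*sqrt(2)/9346)/8 = 2321/37384 + 3*I*sqrt(2)/74768 ≈ 0.062085 + 5.6744e-5*I)
w = sqrt(6159) ≈ 78.479
l - w = (2321/37384 + 3*I*sqrt(2)/74768) - sqrt(6159) = 2321/37384 - sqrt(6159) + 3*I*sqrt(2)/74768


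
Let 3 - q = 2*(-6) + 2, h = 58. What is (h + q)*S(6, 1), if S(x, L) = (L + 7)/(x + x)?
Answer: 142/3 ≈ 47.333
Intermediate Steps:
q = 13 (q = 3 - (2*(-6) + 2) = 3 - (-12 + 2) = 3 - 1*(-10) = 3 + 10 = 13)
S(x, L) = (7 + L)/(2*x) (S(x, L) = (7 + L)/((2*x)) = (7 + L)*(1/(2*x)) = (7 + L)/(2*x))
(h + q)*S(6, 1) = (58 + 13)*((1/2)*(7 + 1)/6) = 71*((1/2)*(1/6)*8) = 71*(2/3) = 142/3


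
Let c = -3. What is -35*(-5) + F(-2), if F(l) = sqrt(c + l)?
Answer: 175 + I*sqrt(5) ≈ 175.0 + 2.2361*I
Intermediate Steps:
F(l) = sqrt(-3 + l)
-35*(-5) + F(-2) = -35*(-5) + sqrt(-3 - 2) = 175 + sqrt(-5) = 175 + I*sqrt(5)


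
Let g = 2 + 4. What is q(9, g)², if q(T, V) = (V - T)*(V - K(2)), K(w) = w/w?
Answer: 225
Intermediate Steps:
K(w) = 1
g = 6
q(T, V) = (-1 + V)*(V - T) (q(T, V) = (V - T)*(V - 1*1) = (V - T)*(V - 1) = (V - T)*(-1 + V) = (-1 + V)*(V - T))
q(9, g)² = (9 + 6² - 1*6 - 1*9*6)² = (9 + 36 - 6 - 54)² = (-15)² = 225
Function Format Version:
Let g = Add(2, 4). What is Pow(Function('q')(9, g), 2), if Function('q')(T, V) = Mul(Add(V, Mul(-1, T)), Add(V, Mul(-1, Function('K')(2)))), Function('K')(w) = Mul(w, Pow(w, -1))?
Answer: 225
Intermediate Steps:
Function('K')(w) = 1
g = 6
Function('q')(T, V) = Mul(Add(-1, V), Add(V, Mul(-1, T))) (Function('q')(T, V) = Mul(Add(V, Mul(-1, T)), Add(V, Mul(-1, 1))) = Mul(Add(V, Mul(-1, T)), Add(V, -1)) = Mul(Add(V, Mul(-1, T)), Add(-1, V)) = Mul(Add(-1, V), Add(V, Mul(-1, T))))
Pow(Function('q')(9, g), 2) = Pow(Add(9, Pow(6, 2), Mul(-1, 6), Mul(-1, 9, 6)), 2) = Pow(Add(9, 36, -6, -54), 2) = Pow(-15, 2) = 225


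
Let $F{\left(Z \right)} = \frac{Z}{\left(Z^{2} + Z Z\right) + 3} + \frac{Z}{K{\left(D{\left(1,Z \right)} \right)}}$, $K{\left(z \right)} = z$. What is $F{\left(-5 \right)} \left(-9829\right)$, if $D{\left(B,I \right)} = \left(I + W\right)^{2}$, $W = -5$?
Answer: $\frac{1503837}{1060} \approx 1418.7$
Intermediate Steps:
$D{\left(B,I \right)} = \left(-5 + I\right)^{2}$ ($D{\left(B,I \right)} = \left(I - 5\right)^{2} = \left(-5 + I\right)^{2}$)
$F{\left(Z \right)} = \frac{Z}{\left(-5 + Z\right)^{2}} + \frac{Z}{3 + 2 Z^{2}}$ ($F{\left(Z \right)} = \frac{Z}{\left(Z^{2} + Z Z\right) + 3} + \frac{Z}{\left(-5 + Z\right)^{2}} = \frac{Z}{\left(Z^{2} + Z^{2}\right) + 3} + \frac{Z}{\left(-5 + Z\right)^{2}} = \frac{Z}{2 Z^{2} + 3} + \frac{Z}{\left(-5 + Z\right)^{2}} = \frac{Z}{3 + 2 Z^{2}} + \frac{Z}{\left(-5 + Z\right)^{2}} = \frac{Z}{\left(-5 + Z\right)^{2}} + \frac{Z}{3 + 2 Z^{2}}$)
$F{\left(-5 \right)} \left(-9829\right) = - \frac{5 \left(3 + \left(-5 - 5\right)^{2} + 2 \left(-5\right)^{2}\right)}{\left(-5 - 5\right)^{2} \left(3 + 2 \left(-5\right)^{2}\right)} \left(-9829\right) = - \frac{5 \left(3 + \left(-10\right)^{2} + 2 \cdot 25\right)}{100 \left(3 + 2 \cdot 25\right)} \left(-9829\right) = \left(-5\right) \frac{1}{100} \frac{1}{3 + 50} \left(3 + 100 + 50\right) \left(-9829\right) = \left(-5\right) \frac{1}{100} \cdot \frac{1}{53} \cdot 153 \left(-9829\right) = \left(- \frac{153}{1060}\right) \left(-9829\right) = \frac{1503837}{1060}$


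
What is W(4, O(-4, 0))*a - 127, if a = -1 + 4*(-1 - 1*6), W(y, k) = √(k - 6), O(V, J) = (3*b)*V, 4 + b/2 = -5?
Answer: -127 - 29*√210 ≈ -547.25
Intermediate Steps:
b = -18 (b = -8 + 2*(-5) = -8 - 10 = -18)
O(V, J) = -54*V (O(V, J) = (3*(-18))*V = -54*V)
W(y, k) = √(-6 + k)
a = -29 (a = -1 + 4*(-1 - 6) = -1 + 4*(-7) = -1 - 28 = -29)
W(4, O(-4, 0))*a - 127 = √(-6 - 54*(-4))*(-29) - 127 = √(-6 + 216)*(-29) - 127 = √210*(-29) - 127 = -29*√210 - 127 = -127 - 29*√210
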